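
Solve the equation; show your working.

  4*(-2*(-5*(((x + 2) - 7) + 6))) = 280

Step 1. [4*(-2*(-5*(((x + 2) - 7) + 6))) = 280] 4·(inner) — divide through by 4, so div: -2*(-5*(((x + 2) - 7) + 6)) = 70.
Step 2. [-2*(-5*(((x + 2) - 7) + 6)) = 70] leading coefficient -2: divide by -2 ⇒ div: -5*(((x + 2) - 7) + 6) = -35.
Step 3. [-5*(((x + 2) - 7) + 6) = -35] leading coefficient -5: divide by -5, so div: ((x + 2) - 7) + 6 = 7.
Step 4. [((x + 2) - 7) + 6 = 7] the outer +6 inverts by subtracting 6, so sub: (x + 2) - 7 = 1.
Step 5. [(x + 2) - 7 = 1] add 7: x sits inside (… - 7). So sub: x + 2 = 8.
Step 6. [x + 2 = 8] +2 is outermost — subtract 2 both sides, so sub: x = 6.

Answer: x ∈ {6}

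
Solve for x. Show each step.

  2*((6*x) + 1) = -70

Step 1. [2*((6*x) + 1) = -70] divide by the outer 2. So div: (6*x) + 1 = -35.
Step 2. [(6*x) + 1 = -35] peel the +1: subtract 1 from each side. So sub: 6*x = -36.
Step 3. [6*x = -36] leading coefficient 6: divide by 6 ⇒ div: x = -6.

Answer: x ∈ {-6}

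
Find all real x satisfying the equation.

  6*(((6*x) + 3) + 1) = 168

Step 1. [6*(((6*x) + 3) + 1) = 168] leading coefficient 6: divide by 6, so div: ((6*x) + 3) + 1 = 28.
Step 2. [((6*x) + 3) + 1 = 28] +1 is outermost — subtract 1 both sides. So sub: (6*x) + 3 = 27.
Step 3. [(6*x) + 3 = 27] subtract 3: x sits inside (… + 3) ⇒ sub: 6*x = 24.
Step 4. [6*x = 24] 6 out front; divide by 6. So div: x = 4.

Answer: x ∈ {4}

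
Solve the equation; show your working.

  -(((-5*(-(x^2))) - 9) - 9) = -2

Step 1. [-(((-5*(-(x^2))) - 9) - 9) = -2] LHS negated; negate both sides ⇒ neg: ((-5*(-(x^2))) - 9) - 9 = 2.
Step 2. [((-5*(-(x^2))) - 9) - 9 = 2] 9 comes off first (add 9). So sub: (-5*(-(x^2))) - 9 = 11.
Step 3. [(-5*(-(x^2))) - 9 = 11] 9 comes off first (add 9) ⇒ sub: -5*(-(x^2)) = 20.
Step 4. [-5*(-(x^2)) = 20] leading coefficient -5: divide by -5 ⇒ div: -(x^2) = -4.
Step 5. [-(x^2) = -4] LHS negated; negate both sides, so neg: x^2 = 4.
Step 6. [x^2 = 4] √ both sides: 4 ≥ 0 gives two branches ⇒ sqrt: x = 2 or -2.

Answer: x ∈ {-2, 2}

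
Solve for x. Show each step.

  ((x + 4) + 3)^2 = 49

Step 1. [((x + 4) + 3)^2 = 49] LHS squared, RHS 49 ≥ 0: apply √ (±) ⇒ sqrt: (x + 4) + 3 = 7 or -7.
Step 2. [(x + 4) + 3 = 7 or -7] subtract 3: x sits inside (… + 3). So sub: x + 4 = 4 or -10.
Step 3. [x + 4 = 4 or -10] +4 is outermost — subtract 4 both sides, so sub: x = 0 or -14.

Answer: x ∈ {-14, 0}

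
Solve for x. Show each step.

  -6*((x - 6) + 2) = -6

Step 1. [-6*((x - 6) + 2) = -6] -6·(inner) — divide through by -6, so div: (x - 6) + 2 = 1.
Step 2. [(x - 6) + 2 = 1] 2 comes off first (subtract 2) ⇒ sub: x - 6 = -1.
Step 3. [x - 6 = -1] -6 is outermost — add 6 both sides, so sub: x = 5.

Answer: x ∈ {5}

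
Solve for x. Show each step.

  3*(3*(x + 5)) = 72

Step 1. [3*(3*(x + 5)) = 72] 3 out front; divide by 3, so div: 3*(x + 5) = 24.
Step 2. [3*(x + 5) = 24] 3·(inner) — divide through by 3 ⇒ div: x + 5 = 8.
Step 3. [x + 5 = 8] 5 comes off first (subtract 5), so sub: x = 3.

Answer: x ∈ {3}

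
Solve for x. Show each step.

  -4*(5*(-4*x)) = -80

Step 1. [-4*(5*(-4*x)) = -80] divide by the outer -4, so div: 5*(-4*x) = 20.
Step 2. [5*(-4*x) = 20] divide by the outer 5 ⇒ div: -4*x = 4.
Step 3. [-4*x = 4] divide by the outer -4 ⇒ div: x = -1.

Answer: x ∈ {-1}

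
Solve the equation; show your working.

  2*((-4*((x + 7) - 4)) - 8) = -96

Step 1. [2*((-4*((x + 7) - 4)) - 8) = -96] divide by the outer 2, so div: (-4*((x + 7) - 4)) - 8 = -48.
Step 2. [(-4*((x + 7) - 4)) - 8 = -48] add 8: x sits inside (… - 8) ⇒ sub: -4*((x + 7) - 4) = -40.
Step 3. [-4*((x + 7) - 4) = -40] leading coefficient -4: divide by -4 ⇒ div: (x + 7) - 4 = 10.
Step 4. [(x + 7) - 4 = 10] the outer -4 inverts by adding 4 ⇒ sub: x + 7 = 14.
Step 5. [x + 7 = 14] +7 is outermost — subtract 7 both sides. So sub: x = 7.

Answer: x ∈ {7}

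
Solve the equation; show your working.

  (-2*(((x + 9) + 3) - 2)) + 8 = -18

Step 1. [(-2*(((x + 9) + 3) - 2)) + 8 = -18] common factor -2 (LHS and -18) — divide through ⇒ factor: (((x + 9) + 3) - 2) - 4 = 9.
Step 2. [(((x + 9) + 3) - 2) - 4 = 9] add 4: x sits inside (… - 4), so sub: ((x + 9) + 3) - 2 = 13.
Step 3. [((x + 9) + 3) - 2 = 13] -2 is outermost — add 2 both sides ⇒ sub: (x + 9) + 3 = 15.
Step 4. [(x + 9) + 3 = 15] subtract 3: x sits inside (… + 3). So sub: x + 9 = 12.
Step 5. [x + 9 = 12] the outer +9 inverts by subtracting 9, so sub: x = 3.

Answer: x ∈ {3}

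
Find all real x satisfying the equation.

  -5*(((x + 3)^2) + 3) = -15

Step 1. [-5*(((x + 3)^2) + 3) = -15] leading coefficient -5: divide by -5, so div: ((x + 3)^2) + 3 = 3.
Step 2. [((x + 3)^2) + 3 = 3] 3 comes off first (subtract 3), so sub: (x + 3)^2 = 0.
Step 3. [(x + 3)^2 = 0] 0 ≥ 0, LHS is (·)² — take ±√ ⇒ sqrt: x + 3 = 0.
Step 4. [x + 3 = 0] subtract 3: x sits inside (… + 3) ⇒ sub: x = -3.

Answer: x ∈ {-3}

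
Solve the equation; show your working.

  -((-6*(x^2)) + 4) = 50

Step 1. [-((-6*(x^2)) + 4) = 50] LHS negated; negate both sides. So neg: (-6*(x^2)) + 4 = -50.
Step 2. [(-6*(x^2)) + 4 = -50] +4 is outermost — subtract 4 both sides, so sub: -6*(x^2) = -54.
Step 3. [-6*(x^2) = -54] leading coefficient -6: divide by -6. So div: x^2 = 9.
Step 4. [x^2 = 9] LHS squared, RHS 9 ≥ 0: apply √ (±). So sqrt: x = 3 or -3.

Answer: x ∈ {-3, 3}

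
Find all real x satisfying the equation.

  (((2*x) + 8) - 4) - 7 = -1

Step 1. [(((2*x) + 8) - 4) - 7 = -1] the outer -7 inverts by adding 7. So sub: ((2*x) + 8) - 4 = 6.
Step 2. [((2*x) + 8) - 4 = 6] 4 comes off first (add 4). So sub: (2*x) + 8 = 10.
Step 3. [(2*x) + 8 = 10] common factor 2 (LHS and 10) — divide through ⇒ factor: x + 4 = 5.
Step 4. [x + 4 = 5] the outer +4 inverts by subtracting 4, so sub: x = 1.

Answer: x ∈ {1}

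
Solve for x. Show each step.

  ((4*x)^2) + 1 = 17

Step 1. [((4*x)^2) + 1 = 17] +1 is outermost — subtract 1 both sides, so sub: (4*x)^2 = 16.
Step 2. [(4*x)^2 = 16] 16 ≥ 0, LHS is (·)² — take ±√ ⇒ sqrt: 4*x = 4 or -4.
Step 3. [4*x = 4 or -4] 4·(inner) — divide through by 4 ⇒ div: x = 1 or -1.

Answer: x ∈ {-1, 1}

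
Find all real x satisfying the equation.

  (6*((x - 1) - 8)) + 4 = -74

Step 1. [(6*((x - 1) - 8)) + 4 = -74] peel the +4: subtract 4 from each side ⇒ sub: 6*((x - 1) - 8) = -78.
Step 2. [6*((x - 1) - 8) = -78] 6·(inner) — divide through by 6, so div: (x - 1) - 8 = -13.
Step 3. [(x - 1) - 8 = -13] 8 comes off first (add 8). So sub: x - 1 = -5.
Step 4. [x - 1 = -5] 1 comes off first (add 1) ⇒ sub: x = -4.

Answer: x ∈ {-4}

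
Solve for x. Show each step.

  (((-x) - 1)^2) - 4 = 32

Step 1. [(((-x) - 1)^2) - 4 = 32] peel the -4: add 4 from each side ⇒ sub: ((-x) - 1)^2 = 36.
Step 2. [((-x) - 1)^2 = 36] 36 ≥ 0, LHS is (·)² — take ±√. So sqrt: (-x) - 1 = 6 or -6.
Step 3. [(-x) - 1 = 6 or -6] add 1: x sits inside (… - 1), so sub: -x = 7 or -5.
Step 4. [-x = 7 or -5] leading − — multiply by −1 ⇒ neg: x = -7 or 5.

Answer: x ∈ {-7, 5}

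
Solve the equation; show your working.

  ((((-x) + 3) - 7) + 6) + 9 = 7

Step 1. [((((-x) + 3) - 7) + 6) + 9 = 7] subtract 9: x sits inside (… + 9), so sub: (((-x) + 3) - 7) + 6 = -2.
Step 2. [(((-x) + 3) - 7) + 6 = -2] peel the +6: subtract 6 from each side ⇒ sub: ((-x) + 3) - 7 = -8.
Step 3. [((-x) + 3) - 7 = -8] 7 comes off first (add 7) ⇒ sub: (-x) + 3 = -1.
Step 4. [(-x) + 3 = -1] the outer +3 inverts by subtracting 3. So sub: -x = -4.
Step 5. [-x = -4] flip signs both sides, so neg: x = 4.

Answer: x ∈ {4}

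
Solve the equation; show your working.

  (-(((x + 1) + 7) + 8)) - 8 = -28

Step 1. [(-(((x + 1) + 7) + 8)) - 8 = -28] add 8: x sits inside (… - 8). So sub: -(((x + 1) + 7) + 8) = -20.
Step 2. [-(((x + 1) + 7) + 8) = -20] LHS negated; negate both sides ⇒ neg: ((x + 1) + 7) + 8 = 20.
Step 3. [((x + 1) + 7) + 8 = 20] the outer +8 inverts by subtracting 8. So sub: (x + 1) + 7 = 12.
Step 4. [(x + 1) + 7 = 12] +7 is outermost — subtract 7 both sides ⇒ sub: x + 1 = 5.
Step 5. [x + 1 = 5] +1 is outermost — subtract 1 both sides ⇒ sub: x = 4.

Answer: x ∈ {4}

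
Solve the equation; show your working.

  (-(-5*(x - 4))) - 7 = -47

Step 1. [(-(-5*(x - 4))) - 7 = -47] -7 is outermost — add 7 both sides. So sub: -(-5*(x - 4)) = -40.
Step 2. [-(-5*(x - 4)) = -40] flip signs both sides. So neg: -5*(x - 4) = 40.
Step 3. [-5*(x - 4) = 40] LHS = -5·(…); ÷-5 both sides, so div: x - 4 = -8.
Step 4. [x - 4 = -8] add 4: x sits inside (… - 4). So sub: x = -4.

Answer: x ∈ {-4}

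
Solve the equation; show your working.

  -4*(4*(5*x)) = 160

Step 1. [-4*(4*(5*x)) = 160] leading coefficient -4: divide by -4, so div: 4*(5*x) = -40.
Step 2. [4*(5*x) = -40] leading coefficient 4: divide by 4. So div: 5*x = -10.
Step 3. [5*x = -10] 5·(inner) — divide through by 5. So div: x = -2.

Answer: x ∈ {-2}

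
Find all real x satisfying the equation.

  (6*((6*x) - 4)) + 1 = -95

Step 1. [(6*((6*x) - 4)) + 1 = -95] peel the +1: subtract 1 from each side ⇒ sub: 6*((6*x) - 4) = -96.
Step 2. [6*((6*x) - 4) = -96] 6·(inner) — divide through by 6. So div: (6*x) - 4 = -16.
Step 3. [(6*x) - 4 = -16] the outer -4 inverts by adding 4. So sub: 6*x = -12.
Step 4. [6*x = -12] 6·(inner) — divide through by 6 ⇒ div: x = -2.

Answer: x ∈ {-2}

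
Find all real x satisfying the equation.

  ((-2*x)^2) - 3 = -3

Step 1. [((-2*x)^2) - 3 = -3] -3 is outermost — add 3 both sides, so sub: (-2*x)^2 = 0.
Step 2. [(-2*x)^2 = 0] √ both sides: 0 ≥ 0 gives two branches. So sqrt: -2*x = 0.
Step 3. [-2*x = 0] -2 out front; divide by -2 ⇒ div: x = 0.

Answer: x ∈ {0}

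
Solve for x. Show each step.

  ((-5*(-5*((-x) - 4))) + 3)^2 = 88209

Step 1. [((-5*(-5*((-x) - 4))) + 3)^2 = 88209] LHS squared, RHS 88209 ≥ 0: apply √ (±), so sqrt: (-5*(-5*((-x) - 4))) + 3 = 297 or -297.
Step 2. [(-5*(-5*((-x) - 4))) + 3 = 297 or -297] peel the +3: subtract 3 from each side. So sub: -5*(-5*((-x) - 4)) = 294 or -300.
Step 3. [-5*(-5*((-x) - 4)) = 294 or -300] divide by the outer -5, so div: -5*((-x) - 4) = -294/5 or 60.
Step 4. [-5*((-x) - 4) = -294/5 or 60] LHS = -5·(…); ÷-5 both sides. So div: (-x) - 4 = 294/25 or -12.
Step 5. [(-x) - 4 = 294/25 or -12] peel the -4: add 4 from each side, so sub: -x = 394/25 or -8.
Step 6. [-x = 394/25 or -8] flip signs both sides ⇒ neg: x = -394/25 or 8.

Answer: x ∈ {-394/25, 8}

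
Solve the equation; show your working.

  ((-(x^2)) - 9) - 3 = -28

Step 1. [((-(x^2)) - 9) - 3 = -28] peel the -3: add 3 from each side. So sub: (-(x^2)) - 9 = -25.
Step 2. [(-(x^2)) - 9 = -25] 9 comes off first (add 9) ⇒ sub: -(x^2) = -16.
Step 3. [-(x^2) = -16] flip signs both sides. So neg: x^2 = 16.
Step 4. [x^2 = 16] √ both sides: 16 ≥ 0 gives two branches ⇒ sqrt: x = 4 or -4.

Answer: x ∈ {-4, 4}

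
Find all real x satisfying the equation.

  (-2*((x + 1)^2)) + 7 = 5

Step 1. [(-2*((x + 1)^2)) + 7 = 5] peel the +7: subtract 7 from each side. So sub: -2*((x + 1)^2) = -2.
Step 2. [-2*((x + 1)^2) = -2] LHS = -2·(…); ÷-2 both sides, so div: (x + 1)^2 = 1.
Step 3. [(x + 1)^2 = 1] 1 ≥ 0, LHS is (·)² — take ±√, so sqrt: x + 1 = 1 or -1.
Step 4. [x + 1 = 1 or -1] subtract 1: x sits inside (… + 1), so sub: x = 0 or -2.

Answer: x ∈ {-2, 0}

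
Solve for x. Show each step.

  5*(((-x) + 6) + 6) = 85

Step 1. [5*(((-x) + 6) + 6) = 85] leading coefficient 5: divide by 5, so div: ((-x) + 6) + 6 = 17.
Step 2. [((-x) + 6) + 6 = 17] 6 comes off first (subtract 6) ⇒ sub: (-x) + 6 = 11.
Step 3. [(-x) + 6 = 11] the outer +6 inverts by subtracting 6. So sub: -x = 5.
Step 4. [-x = 5] LHS negated; negate both sides, so neg: x = -5.

Answer: x ∈ {-5}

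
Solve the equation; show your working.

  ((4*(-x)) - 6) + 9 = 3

Step 1. [((4*(-x)) - 6) + 9 = 3] +9 is outermost — subtract 9 both sides. So sub: (4*(-x)) - 6 = -6.
Step 2. [(4*(-x)) - 6 = -6] 6 comes off first (add 6). So sub: 4*(-x) = 0.
Step 3. [4*(-x) = 0] 4·(inner) — divide through by 4 ⇒ div: -x = 0.
Step 4. [-x = 0] leading − — multiply by −1, so neg: x = 0.

Answer: x ∈ {0}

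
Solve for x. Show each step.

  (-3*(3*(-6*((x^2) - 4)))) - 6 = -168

Step 1. [(-3*(3*(-6*((x^2) - 4)))) - 6 = -168] 6 comes off first (add 6) ⇒ sub: -3*(3*(-6*((x^2) - 4))) = -162.
Step 2. [-3*(3*(-6*((x^2) - 4))) = -162] -3·(inner) — divide through by -3, so div: 3*(-6*((x^2) - 4)) = 54.
Step 3. [3*(-6*((x^2) - 4)) = 54] 3 out front; divide by 3 ⇒ div: -6*((x^2) - 4) = 18.
Step 4. [-6*((x^2) - 4) = 18] divide by the outer -6. So div: (x^2) - 4 = -3.
Step 5. [(x^2) - 4 = -3] 4 comes off first (add 4) ⇒ sub: x^2 = 1.
Step 6. [x^2 = 1] √ both sides: 1 ≥ 0 gives two branches. So sqrt: x = 1 or -1.

Answer: x ∈ {-1, 1}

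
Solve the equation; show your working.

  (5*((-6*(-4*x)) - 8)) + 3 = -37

Step 1. [(5*((-6*(-4*x)) - 8)) + 3 = -37] the outer +3 inverts by subtracting 3, so sub: 5*((-6*(-4*x)) - 8) = -40.
Step 2. [5*((-6*(-4*x)) - 8) = -40] LHS = 5·(…); ÷5 both sides, so div: (-6*(-4*x)) - 8 = -8.
Step 3. [(-6*(-4*x)) - 8 = -8] add 8: x sits inside (… - 8), so sub: -6*(-4*x) = 0.
Step 4. [-6*(-4*x) = 0] leading coefficient -6: divide by -6. So div: -4*x = 0.
Step 5. [-4*x = 0] -4 out front; divide by -4 ⇒ div: x = 0.

Answer: x ∈ {0}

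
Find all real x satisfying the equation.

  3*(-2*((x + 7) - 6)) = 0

Step 1. [3*(-2*((x + 7) - 6)) = 0] 3·(inner) — divide through by 3, so div: -2*((x + 7) - 6) = 0.
Step 2. [-2*((x + 7) - 6) = 0] LHS = -2·(…); ÷-2 both sides, so div: (x + 7) - 6 = 0.
Step 3. [(x + 7) - 6 = 0] add 6: x sits inside (… - 6), so sub: x + 7 = 6.
Step 4. [x + 7 = 6] peel the +7: subtract 7 from each side. So sub: x = -1.

Answer: x ∈ {-1}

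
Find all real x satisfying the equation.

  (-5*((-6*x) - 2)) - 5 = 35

Step 1. [(-5*((-6*x) - 2)) - 5 = 35] -5 | LHS and -5 | 35: pull -5 out ⇒ factor: ((-6*x) - 2) + 1 = -7.
Step 2. [((-6*x) - 2) + 1 = -7] subtract 1: x sits inside (… + 1). So sub: (-6*x) - 2 = -8.
Step 3. [(-6*x) - 2 = -8] add 2: x sits inside (… - 2), so sub: -6*x = -6.
Step 4. [-6*x = -6] leading coefficient -6: divide by -6 ⇒ div: x = 1.

Answer: x ∈ {1}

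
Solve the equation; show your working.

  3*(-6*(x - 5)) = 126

Step 1. [3*(-6*(x - 5)) = 126] LHS = 3·(…); ÷3 both sides, so div: -6*(x - 5) = 42.
Step 2. [-6*(x - 5) = 42] divide by the outer -6, so div: x - 5 = -7.
Step 3. [x - 5 = -7] -5 is outermost — add 5 both sides, so sub: x = -2.

Answer: x ∈ {-2}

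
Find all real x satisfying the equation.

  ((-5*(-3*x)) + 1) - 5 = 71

Step 1. [((-5*(-3*x)) + 1) - 5 = 71] peel the -5: add 5 from each side. So sub: (-5*(-3*x)) + 1 = 76.
Step 2. [(-5*(-3*x)) + 1 = 76] peel the +1: subtract 1 from each side, so sub: -5*(-3*x) = 75.
Step 3. [-5*(-3*x) = 75] -5·(inner) — divide through by -5, so div: -3*x = -15.
Step 4. [-3*x = -15] -3 out front; divide by -3, so div: x = 5.

Answer: x ∈ {5}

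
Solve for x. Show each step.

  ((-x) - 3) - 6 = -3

Step 1. [((-x) - 3) - 6 = -3] add 6: x sits inside (… - 6) ⇒ sub: (-x) - 3 = 3.
Step 2. [(-x) - 3 = 3] the outer -3 inverts by adding 3, so sub: -x = 6.
Step 3. [-x = 6] LHS negated; negate both sides ⇒ neg: x = -6.

Answer: x ∈ {-6}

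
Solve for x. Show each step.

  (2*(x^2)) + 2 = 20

Step 1. [(2*(x^2)) + 2 = 20] 2 | LHS and 2 | 20: pull 2 out, so factor: (x^2) + 1 = 10.
Step 2. [(x^2) + 1 = 10] 1 comes off first (subtract 1) ⇒ sub: x^2 = 9.
Step 3. [x^2 = 9] LHS squared, RHS 9 ≥ 0: apply √ (±). So sqrt: x = 3 or -3.

Answer: x ∈ {-3, 3}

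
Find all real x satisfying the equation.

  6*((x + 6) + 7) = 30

Step 1. [6*((x + 6) + 7) = 30] 6 out front; divide by 6. So div: (x + 6) + 7 = 5.
Step 2. [(x + 6) + 7 = 5] 7 comes off first (subtract 7). So sub: x + 6 = -2.
Step 3. [x + 6 = -2] the outer +6 inverts by subtracting 6 ⇒ sub: x = -8.

Answer: x ∈ {-8}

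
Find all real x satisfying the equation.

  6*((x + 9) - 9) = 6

Step 1. [6*((x + 9) - 9) = 6] 6 out front; divide by 6. So div: (x + 9) - 9 = 1.
Step 2. [(x + 9) - 9 = 1] add 9: x sits inside (… - 9). So sub: x + 9 = 10.
Step 3. [x + 9 = 10] the outer +9 inverts by subtracting 9, so sub: x = 1.

Answer: x ∈ {1}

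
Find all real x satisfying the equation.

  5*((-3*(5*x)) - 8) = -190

Step 1. [5*((-3*(5*x)) - 8) = -190] divide by the outer 5 ⇒ div: (-3*(5*x)) - 8 = -38.
Step 2. [(-3*(5*x)) - 8 = -38] the outer -8 inverts by adding 8. So sub: -3*(5*x) = -30.
Step 3. [-3*(5*x) = -30] -3·(inner) — divide through by -3. So div: 5*x = 10.
Step 4. [5*x = 10] 5·(inner) — divide through by 5. So div: x = 2.

Answer: x ∈ {2}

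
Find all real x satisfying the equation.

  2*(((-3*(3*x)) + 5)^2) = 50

Step 1. [2*(((-3*(3*x)) + 5)^2) = 50] divide by the outer 2 ⇒ div: ((-3*(3*x)) + 5)^2 = 25.
Step 2. [((-3*(3*x)) + 5)^2 = 25] √ both sides: 25 ≥ 0 gives two branches, so sqrt: (-3*(3*x)) + 5 = 5 or -5.
Step 3. [(-3*(3*x)) + 5 = 5 or -5] peel the +5: subtract 5 from each side ⇒ sub: -3*(3*x) = 0 or -10.
Step 4. [-3*(3*x) = 0 or -10] -3·(inner) — divide through by -3 ⇒ div: 3*x = 0 or 10/3.
Step 5. [3*x = 0 or 10/3] 3 out front; divide by 3, so div: x = 0 or 10/9.

Answer: x ∈ {0, 10/9}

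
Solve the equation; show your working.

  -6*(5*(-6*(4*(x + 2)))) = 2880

Step 1. [-6*(5*(-6*(4*(x + 2)))) = 2880] -6·(inner) — divide through by -6 ⇒ div: 5*(-6*(4*(x + 2))) = -480.
Step 2. [5*(-6*(4*(x + 2))) = -480] divide by the outer 5, so div: -6*(4*(x + 2)) = -96.
Step 3. [-6*(4*(x + 2)) = -96] -6·(inner) — divide through by -6, so div: 4*(x + 2) = 16.
Step 4. [4*(x + 2) = 16] 4·(inner) — divide through by 4, so div: x + 2 = 4.
Step 5. [x + 2 = 4] +2 is outermost — subtract 2 both sides ⇒ sub: x = 2.

Answer: x ∈ {2}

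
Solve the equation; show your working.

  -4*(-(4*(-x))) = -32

Step 1. [-4*(-(4*(-x))) = -32] leading coefficient -4: divide by -4. So div: -(4*(-x)) = 8.
Step 2. [-(4*(-x)) = 8] leading − — multiply by −1, so neg: 4*(-x) = -8.
Step 3. [4*(-x) = -8] LHS = 4·(…); ÷4 both sides. So div: -x = -2.
Step 4. [-x = -2] flip signs both sides ⇒ neg: x = 2.

Answer: x ∈ {2}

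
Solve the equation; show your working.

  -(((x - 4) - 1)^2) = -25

Step 1. [-(((x - 4) - 1)^2) = -25] flip signs both sides, so neg: ((x - 4) - 1)^2 = 25.
Step 2. [((x - 4) - 1)^2 = 25] 25 ≥ 0, LHS is (·)² — take ±√. So sqrt: (x - 4) - 1 = 5 or -5.
Step 3. [(x - 4) - 1 = 5 or -5] -1 is outermost — add 1 both sides. So sub: x - 4 = 6 or -4.
Step 4. [x - 4 = 6 or -4] the outer -4 inverts by adding 4 ⇒ sub: x = 10 or 0.

Answer: x ∈ {0, 10}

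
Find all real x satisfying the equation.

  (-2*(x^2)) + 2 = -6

Step 1. [(-2*(x^2)) + 2 = -6] 2 comes off first (subtract 2) ⇒ sub: -2*(x^2) = -8.
Step 2. [-2*(x^2) = -8] -2·(inner) — divide through by -2, so div: x^2 = 4.
Step 3. [x^2 = 4] √ both sides: 4 ≥ 0 gives two branches, so sqrt: x = 2 or -2.

Answer: x ∈ {-2, 2}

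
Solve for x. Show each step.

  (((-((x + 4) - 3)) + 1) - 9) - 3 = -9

Step 1. [(((-((x + 4) - 3)) + 1) - 9) - 3 = -9] -3 is outermost — add 3 both sides. So sub: ((-((x + 4) - 3)) + 1) - 9 = -6.
Step 2. [((-((x + 4) - 3)) + 1) - 9 = -6] the outer -9 inverts by adding 9 ⇒ sub: (-((x + 4) - 3)) + 1 = 3.
Step 3. [(-((x + 4) - 3)) + 1 = 3] peel the +1: subtract 1 from each side. So sub: -((x + 4) - 3) = 2.
Step 4. [-((x + 4) - 3) = 2] LHS negated; negate both sides, so neg: (x + 4) - 3 = -2.
Step 5. [(x + 4) - 3 = -2] -3 is outermost — add 3 both sides, so sub: x + 4 = 1.
Step 6. [x + 4 = 1] subtract 4: x sits inside (… + 4) ⇒ sub: x = -3.

Answer: x ∈ {-3}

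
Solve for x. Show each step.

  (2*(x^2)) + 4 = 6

Step 1. [(2*(x^2)) + 4 = 6] 2 | LHS and 2 | 6: pull 2 out, so factor: (x^2) + 2 = 3.
Step 2. [(x^2) + 2 = 3] peel the +2: subtract 2 from each side. So sub: x^2 = 1.
Step 3. [x^2 = 1] √ both sides: 1 ≥ 0 gives two branches, so sqrt: x = 1 or -1.

Answer: x ∈ {-1, 1}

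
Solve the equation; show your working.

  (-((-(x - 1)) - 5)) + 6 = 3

Step 1. [(-((-(x - 1)) - 5)) + 6 = 3] 6 comes off first (subtract 6). So sub: -((-(x - 1)) - 5) = -3.
Step 2. [-((-(x - 1)) - 5) = -3] leading − — multiply by −1. So neg: (-(x - 1)) - 5 = 3.
Step 3. [(-(x - 1)) - 5 = 3] add 5: x sits inside (… - 5). So sub: -(x - 1) = 8.
Step 4. [-(x - 1) = 8] leading − — multiply by −1. So neg: x - 1 = -8.
Step 5. [x - 1 = -8] the outer -1 inverts by adding 1. So sub: x = -7.

Answer: x ∈ {-7}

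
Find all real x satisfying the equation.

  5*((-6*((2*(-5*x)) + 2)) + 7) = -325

Step 1. [5*((-6*((2*(-5*x)) + 2)) + 7) = -325] 5·(inner) — divide through by 5 ⇒ div: (-6*((2*(-5*x)) + 2)) + 7 = -65.
Step 2. [(-6*((2*(-5*x)) + 2)) + 7 = -65] subtract 7: x sits inside (… + 7). So sub: -6*((2*(-5*x)) + 2) = -72.
Step 3. [-6*((2*(-5*x)) + 2) = -72] divide by the outer -6. So div: (2*(-5*x)) + 2 = 12.
Step 4. [(2*(-5*x)) + 2 = 12] peel the +2: subtract 2 from each side ⇒ sub: 2*(-5*x) = 10.
Step 5. [2*(-5*x) = 10] leading coefficient 2: divide by 2, so div: -5*x = 5.
Step 6. [-5*x = 5] -5·(inner) — divide through by -5. So div: x = -1.

Answer: x ∈ {-1}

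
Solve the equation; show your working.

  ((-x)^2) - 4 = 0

Step 1. [((-x)^2) - 4 = 0] the outer -4 inverts by adding 4 ⇒ sub: (-x)^2 = 4.
Step 2. [(-x)^2 = 4] √ both sides: 4 ≥ 0 gives two branches, so sqrt: -x = 2 or -2.
Step 3. [-x = 2 or -2] LHS negated; negate both sides ⇒ neg: x = -2 or 2.

Answer: x ∈ {-2, 2}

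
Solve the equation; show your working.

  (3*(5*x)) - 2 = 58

Step 1. [(3*(5*x)) - 2 = 58] add 2: x sits inside (… - 2). So sub: 3*(5*x) = 60.
Step 2. [3*(5*x) = 60] 3 out front; divide by 3 ⇒ div: 5*x = 20.
Step 3. [5*x = 20] LHS = 5·(…); ÷5 both sides. So div: x = 4.

Answer: x ∈ {4}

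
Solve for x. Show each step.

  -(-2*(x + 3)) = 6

Step 1. [-(-2*(x + 3)) = 6] LHS negated; negate both sides, so neg: -2*(x + 3) = -6.
Step 2. [-2*(x + 3) = -6] -2 out front; divide by -2 ⇒ div: x + 3 = 3.
Step 3. [x + 3 = 3] subtract 3: x sits inside (… + 3) ⇒ sub: x = 0.

Answer: x ∈ {0}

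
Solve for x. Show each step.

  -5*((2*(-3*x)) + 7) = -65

Step 1. [-5*((2*(-3*x)) + 7) = -65] LHS = -5·(…); ÷-5 both sides ⇒ div: (2*(-3*x)) + 7 = 13.
Step 2. [(2*(-3*x)) + 7 = 13] subtract 7: x sits inside (… + 7) ⇒ sub: 2*(-3*x) = 6.
Step 3. [2*(-3*x) = 6] 2·(inner) — divide through by 2, so div: -3*x = 3.
Step 4. [-3*x = 3] -3 out front; divide by -3, so div: x = -1.

Answer: x ∈ {-1}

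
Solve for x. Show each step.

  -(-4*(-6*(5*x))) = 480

Step 1. [-(-4*(-6*(5*x))) = 480] LHS negated; negate both sides. So neg: -4*(-6*(5*x)) = -480.
Step 2. [-4*(-6*(5*x)) = -480] -4 out front; divide by -4. So div: -6*(5*x) = 120.
Step 3. [-6*(5*x) = 120] -6·(inner) — divide through by -6, so div: 5*x = -20.
Step 4. [5*x = -20] divide by the outer 5. So div: x = -4.

Answer: x ∈ {-4}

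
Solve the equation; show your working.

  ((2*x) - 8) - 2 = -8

Step 1. [((2*x) - 8) - 2 = -8] the outer -2 inverts by adding 2, so sub: (2*x) - 8 = -6.
Step 2. [(2*x) - 8 = -6] 8 comes off first (add 8) ⇒ sub: 2*x = 2.
Step 3. [2*x = 2] 2·(inner) — divide through by 2 ⇒ div: x = 1.

Answer: x ∈ {1}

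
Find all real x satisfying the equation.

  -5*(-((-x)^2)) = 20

Step 1. [-5*(-((-x)^2)) = 20] leading coefficient -5: divide by -5. So div: -((-x)^2) = -4.
Step 2. [-((-x)^2) = -4] flip signs both sides, so neg: (-x)^2 = 4.
Step 3. [(-x)^2 = 4] √ both sides: 4 ≥ 0 gives two branches. So sqrt: -x = 2 or -2.
Step 4. [-x = 2 or -2] LHS negated; negate both sides. So neg: x = -2 or 2.

Answer: x ∈ {-2, 2}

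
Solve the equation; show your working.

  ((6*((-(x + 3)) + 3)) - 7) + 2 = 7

Step 1. [((6*((-(x + 3)) + 3)) - 7) + 2 = 7] peel the +2: subtract 2 from each side ⇒ sub: (6*((-(x + 3)) + 3)) - 7 = 5.
Step 2. [(6*((-(x + 3)) + 3)) - 7 = 5] 7 comes off first (add 7), so sub: 6*((-(x + 3)) + 3) = 12.
Step 3. [6*((-(x + 3)) + 3) = 12] LHS = 6·(…); ÷6 both sides ⇒ div: (-(x + 3)) + 3 = 2.
Step 4. [(-(x + 3)) + 3 = 2] the outer +3 inverts by subtracting 3, so sub: -(x + 3) = -1.
Step 5. [-(x + 3) = -1] LHS negated; negate both sides ⇒ neg: x + 3 = 1.
Step 6. [x + 3 = 1] subtract 3: x sits inside (… + 3), so sub: x = -2.

Answer: x ∈ {-2}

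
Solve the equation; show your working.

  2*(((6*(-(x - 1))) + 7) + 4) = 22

Step 1. [2*(((6*(-(x - 1))) + 7) + 4) = 22] 2·(inner) — divide through by 2 ⇒ div: ((6*(-(x - 1))) + 7) + 4 = 11.
Step 2. [((6*(-(x - 1))) + 7) + 4 = 11] peel the +4: subtract 4 from each side ⇒ sub: (6*(-(x - 1))) + 7 = 7.
Step 3. [(6*(-(x - 1))) + 7 = 7] peel the +7: subtract 7 from each side, so sub: 6*(-(x - 1)) = 0.
Step 4. [6*(-(x - 1)) = 0] divide by the outer 6, so div: -(x - 1) = 0.
Step 5. [-(x - 1) = 0] flip signs both sides, so neg: x - 1 = 0.
Step 6. [x - 1 = 0] the outer -1 inverts by adding 1 ⇒ sub: x = 1.

Answer: x ∈ {1}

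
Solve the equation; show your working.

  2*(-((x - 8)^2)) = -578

Step 1. [2*(-((x - 8)^2)) = -578] 2 out front; divide by 2 ⇒ div: -((x - 8)^2) = -289.
Step 2. [-((x - 8)^2) = -289] leading − — multiply by −1, so neg: (x - 8)^2 = 289.
Step 3. [(x - 8)^2 = 289] LHS squared, RHS 289 ≥ 0: apply √ (±), so sqrt: x - 8 = 17 or -17.
Step 4. [x - 8 = 17 or -17] the outer -8 inverts by adding 8. So sub: x = 25 or -9.

Answer: x ∈ {-9, 25}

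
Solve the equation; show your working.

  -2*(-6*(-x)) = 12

Step 1. [-2*(-6*(-x)) = 12] LHS = -2·(…); ÷-2 both sides. So div: -6*(-x) = -6.
Step 2. [-6*(-x) = -6] LHS = -6·(…); ÷-6 both sides. So div: -x = 1.
Step 3. [-x = 1] flip signs both sides ⇒ neg: x = -1.

Answer: x ∈ {-1}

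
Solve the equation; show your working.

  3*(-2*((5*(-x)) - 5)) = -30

Step 1. [3*(-2*((5*(-x)) - 5)) = -30] divide by the outer 3, so div: -2*((5*(-x)) - 5) = -10.
Step 2. [-2*((5*(-x)) - 5) = -10] leading coefficient -2: divide by -2, so div: (5*(-x)) - 5 = 5.
Step 3. [(5*(-x)) - 5 = 5] -5 is outermost — add 5 both sides. So sub: 5*(-x) = 10.
Step 4. [5*(-x) = 10] 5 out front; divide by 5, so div: -x = 2.
Step 5. [-x = 2] LHS negated; negate both sides ⇒ neg: x = -2.

Answer: x ∈ {-2}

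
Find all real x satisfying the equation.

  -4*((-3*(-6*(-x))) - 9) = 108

Step 1. [-4*((-3*(-6*(-x))) - 9) = 108] -4 out front; divide by -4, so div: (-3*(-6*(-x))) - 9 = -27.
Step 2. [(-3*(-6*(-x))) - 9 = -27] -3 divides every term; factor it out, so factor: (-6*(-x)) + 3 = 9.
Step 3. [(-6*(-x)) + 3 = 9] subtract 3: x sits inside (… + 3), so sub: -6*(-x) = 6.
Step 4. [-6*(-x) = 6] -6 out front; divide by -6 ⇒ div: -x = -1.
Step 5. [-x = -1] flip signs both sides ⇒ neg: x = 1.

Answer: x ∈ {1}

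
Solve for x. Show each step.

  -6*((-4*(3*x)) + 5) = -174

Step 1. [-6*((-4*(3*x)) + 5) = -174] -6·(inner) — divide through by -6. So div: (-4*(3*x)) + 5 = 29.
Step 2. [(-4*(3*x)) + 5 = 29] +5 is outermost — subtract 5 both sides ⇒ sub: -4*(3*x) = 24.
Step 3. [-4*(3*x) = 24] leading coefficient -4: divide by -4. So div: 3*x = -6.
Step 4. [3*x = -6] leading coefficient 3: divide by 3 ⇒ div: x = -2.

Answer: x ∈ {-2}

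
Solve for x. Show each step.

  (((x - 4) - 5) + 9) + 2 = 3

Step 1. [(((x - 4) - 5) + 9) + 2 = 3] subtract 2: x sits inside (… + 2) ⇒ sub: ((x - 4) - 5) + 9 = 1.
Step 2. [((x - 4) - 5) + 9 = 1] +9 is outermost — subtract 9 both sides. So sub: (x - 4) - 5 = -8.
Step 3. [(x - 4) - 5 = -8] the outer -5 inverts by adding 5. So sub: x - 4 = -3.
Step 4. [x - 4 = -3] add 4: x sits inside (… - 4), so sub: x = 1.

Answer: x ∈ {1}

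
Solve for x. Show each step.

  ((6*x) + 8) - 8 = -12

Step 1. [((6*x) + 8) - 8 = -12] 8 comes off first (add 8), so sub: (6*x) + 8 = -4.
Step 2. [(6*x) + 8 = -4] subtract 8: x sits inside (… + 8). So sub: 6*x = -12.
Step 3. [6*x = -12] 6·(inner) — divide through by 6. So div: x = -2.

Answer: x ∈ {-2}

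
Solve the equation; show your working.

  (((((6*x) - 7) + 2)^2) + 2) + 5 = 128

Step 1. [(((((6*x) - 7) + 2)^2) + 2) + 5 = 128] subtract 5: x sits inside (… + 5) ⇒ sub: ((((6*x) - 7) + 2)^2) + 2 = 123.
Step 2. [((((6*x) - 7) + 2)^2) + 2 = 123] peel the +2: subtract 2 from each side. So sub: (((6*x) - 7) + 2)^2 = 121.
Step 3. [(((6*x) - 7) + 2)^2 = 121] √ both sides: 121 ≥ 0 gives two branches. So sqrt: ((6*x) - 7) + 2 = 11 or -11.
Step 4. [((6*x) - 7) + 2 = 11 or -11] subtract 2: x sits inside (… + 2) ⇒ sub: (6*x) - 7 = 9 or -13.
Step 5. [(6*x) - 7 = 9 or -13] add 7: x sits inside (… - 7), so sub: 6*x = 16 or -6.
Step 6. [6*x = 16 or -6] leading coefficient 6: divide by 6 ⇒ div: x = 8/3 or -1.

Answer: x ∈ {-1, 8/3}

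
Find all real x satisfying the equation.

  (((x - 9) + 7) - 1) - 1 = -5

Step 1. [(((x - 9) + 7) - 1) - 1 = -5] 1 comes off first (add 1). So sub: ((x - 9) + 7) - 1 = -4.
Step 2. [((x - 9) + 7) - 1 = -4] peel the -1: add 1 from each side ⇒ sub: (x - 9) + 7 = -3.
Step 3. [(x - 9) + 7 = -3] peel the +7: subtract 7 from each side. So sub: x - 9 = -10.
Step 4. [x - 9 = -10] peel the -9: add 9 from each side, so sub: x = -1.

Answer: x ∈ {-1}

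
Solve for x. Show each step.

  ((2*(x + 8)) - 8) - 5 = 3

Step 1. [((2*(x + 8)) - 8) - 5 = 3] the outer -5 inverts by adding 5. So sub: (2*(x + 8)) - 8 = 8.
Step 2. [(2*(x + 8)) - 8 = 8] 8 comes off first (add 8). So sub: 2*(x + 8) = 16.
Step 3. [2*(x + 8) = 16] divide by the outer 2, so div: x + 8 = 8.
Step 4. [x + 8 = 8] the outer +8 inverts by subtracting 8, so sub: x = 0.

Answer: x ∈ {0}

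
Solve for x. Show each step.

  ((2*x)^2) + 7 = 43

Step 1. [((2*x)^2) + 7 = 43] the outer +7 inverts by subtracting 7 ⇒ sub: (2*x)^2 = 36.
Step 2. [(2*x)^2 = 36] LHS squared, RHS 36 ≥ 0: apply √ (±), so sqrt: 2*x = 6 or -6.
Step 3. [2*x = 6 or -6] leading coefficient 2: divide by 2, so div: x = 3 or -3.

Answer: x ∈ {-3, 3}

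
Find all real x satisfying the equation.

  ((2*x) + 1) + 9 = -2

Step 1. [((2*x) + 1) + 9 = -2] subtract 9: x sits inside (… + 9), so sub: (2*x) + 1 = -11.
Step 2. [(2*x) + 1 = -11] the outer +1 inverts by subtracting 1, so sub: 2*x = -12.
Step 3. [2*x = -12] leading coefficient 2: divide by 2. So div: x = -6.

Answer: x ∈ {-6}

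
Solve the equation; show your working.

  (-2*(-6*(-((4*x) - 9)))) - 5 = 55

Step 1. [(-2*(-6*(-((4*x) - 9)))) - 5 = 55] 5 comes off first (add 5) ⇒ sub: -2*(-6*(-((4*x) - 9))) = 60.
Step 2. [-2*(-6*(-((4*x) - 9))) = 60] LHS = -2·(…); ÷-2 both sides, so div: -6*(-((4*x) - 9)) = -30.
Step 3. [-6*(-((4*x) - 9)) = -30] divide by the outer -6 ⇒ div: -((4*x) - 9) = 5.
Step 4. [-((4*x) - 9) = 5] leading − — multiply by −1, so neg: (4*x) - 9 = -5.
Step 5. [(4*x) - 9 = -5] add 9: x sits inside (… - 9), so sub: 4*x = 4.
Step 6. [4*x = 4] divide by the outer 4 ⇒ div: x = 1.

Answer: x ∈ {1}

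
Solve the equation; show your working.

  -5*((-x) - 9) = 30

Step 1. [-5*((-x) - 9) = 30] divide by the outer -5. So div: (-x) - 9 = -6.
Step 2. [(-x) - 9 = -6] -9 is outermost — add 9 both sides, so sub: -x = 3.
Step 3. [-x = 3] flip signs both sides, so neg: x = -3.

Answer: x ∈ {-3}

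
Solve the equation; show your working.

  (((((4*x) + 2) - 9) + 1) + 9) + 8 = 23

Step 1. [(((((4*x) + 2) - 9) + 1) + 9) + 8 = 23] the outer +8 inverts by subtracting 8, so sub: ((((4*x) + 2) - 9) + 1) + 9 = 15.
Step 2. [((((4*x) + 2) - 9) + 1) + 9 = 15] 9 comes off first (subtract 9). So sub: (((4*x) + 2) - 9) + 1 = 6.
Step 3. [(((4*x) + 2) - 9) + 1 = 6] subtract 1: x sits inside (… + 1) ⇒ sub: ((4*x) + 2) - 9 = 5.
Step 4. [((4*x) + 2) - 9 = 5] the outer -9 inverts by adding 9 ⇒ sub: (4*x) + 2 = 14.
Step 5. [(4*x) + 2 = 14] peel the +2: subtract 2 from each side. So sub: 4*x = 12.
Step 6. [4*x = 12] 4 out front; divide by 4. So div: x = 3.

Answer: x ∈ {3}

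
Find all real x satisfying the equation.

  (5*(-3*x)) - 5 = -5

Step 1. [(5*(-3*x)) - 5 = -5] 5 divides every term; factor it out. So factor: (-3*x) - 1 = -1.
Step 2. [(-3*x) - 1 = -1] peel the -1: add 1 from each side ⇒ sub: -3*x = 0.
Step 3. [-3*x = 0] divide by the outer -3 ⇒ div: x = 0.

Answer: x ∈ {0}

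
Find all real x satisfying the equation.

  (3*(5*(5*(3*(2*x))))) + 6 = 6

Step 1. [(3*(5*(5*(3*(2*x))))) + 6 = 6] peel the +6: subtract 6 from each side ⇒ sub: 3*(5*(5*(3*(2*x)))) = 0.
Step 2. [3*(5*(5*(3*(2*x)))) = 0] 3 out front; divide by 3. So div: 5*(5*(3*(2*x))) = 0.
Step 3. [5*(5*(3*(2*x))) = 0] divide by the outer 5 ⇒ div: 5*(3*(2*x)) = 0.
Step 4. [5*(3*(2*x)) = 0] leading coefficient 5: divide by 5. So div: 3*(2*x) = 0.
Step 5. [3*(2*x) = 0] 3·(inner) — divide through by 3. So div: 2*x = 0.
Step 6. [2*x = 0] LHS = 2·(…); ÷2 both sides, so div: x = 0.

Answer: x ∈ {0}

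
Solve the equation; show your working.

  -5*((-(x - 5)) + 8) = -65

Step 1. [-5*((-(x - 5)) + 8) = -65] -5·(inner) — divide through by -5, so div: (-(x - 5)) + 8 = 13.
Step 2. [(-(x - 5)) + 8 = 13] +8 is outermost — subtract 8 both sides. So sub: -(x - 5) = 5.
Step 3. [-(x - 5) = 5] LHS negated; negate both sides, so neg: x - 5 = -5.
Step 4. [x - 5 = -5] 5 comes off first (add 5) ⇒ sub: x = 0.

Answer: x ∈ {0}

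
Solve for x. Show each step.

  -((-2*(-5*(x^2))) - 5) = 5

Step 1. [-((-2*(-5*(x^2))) - 5) = 5] LHS negated; negate both sides ⇒ neg: (-2*(-5*(x^2))) - 5 = -5.
Step 2. [(-2*(-5*(x^2))) - 5 = -5] add 5: x sits inside (… - 5) ⇒ sub: -2*(-5*(x^2)) = 0.
Step 3. [-2*(-5*(x^2)) = 0] LHS = -2·(…); ÷-2 both sides, so div: -5*(x^2) = 0.
Step 4. [-5*(x^2) = 0] LHS = -5·(…); ÷-5 both sides ⇒ div: x^2 = 0.
Step 5. [x^2 = 0] LHS squared, RHS 0 ≥ 0: apply √ (±), so sqrt: x = 0.

Answer: x ∈ {0}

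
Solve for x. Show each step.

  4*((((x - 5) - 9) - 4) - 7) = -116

Step 1. [4*((((x - 5) - 9) - 4) - 7) = -116] divide by the outer 4 ⇒ div: (((x - 5) - 9) - 4) - 7 = -29.
Step 2. [(((x - 5) - 9) - 4) - 7 = -29] -7 is outermost — add 7 both sides. So sub: ((x - 5) - 9) - 4 = -22.
Step 3. [((x - 5) - 9) - 4 = -22] 4 comes off first (add 4). So sub: (x - 5) - 9 = -18.
Step 4. [(x - 5) - 9 = -18] peel the -9: add 9 from each side ⇒ sub: x - 5 = -9.
Step 5. [x - 5 = -9] peel the -5: add 5 from each side ⇒ sub: x = -4.

Answer: x ∈ {-4}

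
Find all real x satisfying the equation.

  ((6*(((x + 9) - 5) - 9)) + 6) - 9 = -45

Step 1. [((6*(((x + 9) - 5) - 9)) + 6) - 9 = -45] peel the -9: add 9 from each side. So sub: (6*(((x + 9) - 5) - 9)) + 6 = -36.
Step 2. [(6*(((x + 9) - 5) - 9)) + 6 = -36] peel the +6: subtract 6 from each side. So sub: 6*(((x + 9) - 5) - 9) = -42.
Step 3. [6*(((x + 9) - 5) - 9) = -42] 6·(inner) — divide through by 6, so div: ((x + 9) - 5) - 9 = -7.
Step 4. [((x + 9) - 5) - 9 = -7] add 9: x sits inside (… - 9), so sub: (x + 9) - 5 = 2.
Step 5. [(x + 9) - 5 = 2] 5 comes off first (add 5), so sub: x + 9 = 7.
Step 6. [x + 9 = 7] +9 is outermost — subtract 9 both sides ⇒ sub: x = -2.

Answer: x ∈ {-2}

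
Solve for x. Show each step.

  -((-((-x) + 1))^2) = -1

Step 1. [-((-((-x) + 1))^2) = -1] leading − — multiply by −1, so neg: (-((-x) + 1))^2 = 1.
Step 2. [(-((-x) + 1))^2 = 1] 1 ≥ 0, LHS is (·)² — take ±√ ⇒ sqrt: -((-x) + 1) = 1 or -1.
Step 3. [-((-x) + 1) = 1 or -1] LHS negated; negate both sides, so neg: (-x) + 1 = -1 or 1.
Step 4. [(-x) + 1 = -1 or 1] 1 comes off first (subtract 1). So sub: -x = -2 or 0.
Step 5. [-x = -2 or 0] leading − — multiply by −1 ⇒ neg: x = 2 or 0.

Answer: x ∈ {0, 2}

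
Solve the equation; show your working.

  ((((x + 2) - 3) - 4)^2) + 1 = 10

Step 1. [((((x + 2) - 3) - 4)^2) + 1 = 10] subtract 1: x sits inside (… + 1), so sub: (((x + 2) - 3) - 4)^2 = 9.
Step 2. [(((x + 2) - 3) - 4)^2 = 9] 9 ≥ 0, LHS is (·)² — take ±√. So sqrt: ((x + 2) - 3) - 4 = 3 or -3.
Step 3. [((x + 2) - 3) - 4 = 3 or -3] -4 is outermost — add 4 both sides, so sub: (x + 2) - 3 = 7 or 1.
Step 4. [(x + 2) - 3 = 7 or 1] 3 comes off first (add 3) ⇒ sub: x + 2 = 10 or 4.
Step 5. [x + 2 = 10 or 4] subtract 2: x sits inside (… + 2). So sub: x = 8 or 2.

Answer: x ∈ {2, 8}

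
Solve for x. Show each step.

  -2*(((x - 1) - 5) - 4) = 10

Step 1. [-2*(((x - 1) - 5) - 4) = 10] -2 out front; divide by -2, so div: ((x - 1) - 5) - 4 = -5.
Step 2. [((x - 1) - 5) - 4 = -5] the outer -4 inverts by adding 4, so sub: (x - 1) - 5 = -1.
Step 3. [(x - 1) - 5 = -1] 5 comes off first (add 5) ⇒ sub: x - 1 = 4.
Step 4. [x - 1 = 4] add 1: x sits inside (… - 1) ⇒ sub: x = 5.

Answer: x ∈ {5}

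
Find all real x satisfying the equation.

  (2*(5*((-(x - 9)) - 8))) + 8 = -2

Step 1. [(2*(5*((-(x - 9)) - 8))) + 8 = -2] 2 | LHS and 2 | -2: pull 2 out. So factor: (5*((-(x - 9)) - 8)) + 4 = -1.
Step 2. [(5*((-(x - 9)) - 8)) + 4 = -1] the outer +4 inverts by subtracting 4. So sub: 5*((-(x - 9)) - 8) = -5.
Step 3. [5*((-(x - 9)) - 8) = -5] divide by the outer 5, so div: (-(x - 9)) - 8 = -1.
Step 4. [(-(x - 9)) - 8 = -1] 8 comes off first (add 8) ⇒ sub: -(x - 9) = 7.
Step 5. [-(x - 9) = 7] flip signs both sides, so neg: x - 9 = -7.
Step 6. [x - 9 = -7] the outer -9 inverts by adding 9, so sub: x = 2.

Answer: x ∈ {2}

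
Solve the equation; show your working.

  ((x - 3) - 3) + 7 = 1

Step 1. [((x - 3) - 3) + 7 = 1] the outer +7 inverts by subtracting 7. So sub: (x - 3) - 3 = -6.
Step 2. [(x - 3) - 3 = -6] 3 comes off first (add 3), so sub: x - 3 = -3.
Step 3. [x - 3 = -3] peel the -3: add 3 from each side. So sub: x = 0.

Answer: x ∈ {0}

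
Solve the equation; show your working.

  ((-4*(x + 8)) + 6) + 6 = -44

Step 1. [((-4*(x + 8)) + 6) + 6 = -44] peel the +6: subtract 6 from each side ⇒ sub: (-4*(x + 8)) + 6 = -50.
Step 2. [(-4*(x + 8)) + 6 = -50] the outer +6 inverts by subtracting 6 ⇒ sub: -4*(x + 8) = -56.
Step 3. [-4*(x + 8) = -56] -4 out front; divide by -4. So div: x + 8 = 14.
Step 4. [x + 8 = 14] subtract 8: x sits inside (… + 8) ⇒ sub: x = 6.

Answer: x ∈ {6}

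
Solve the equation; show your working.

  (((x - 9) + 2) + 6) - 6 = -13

Step 1. [(((x - 9) + 2) + 6) - 6 = -13] add 6: x sits inside (… - 6). So sub: ((x - 9) + 2) + 6 = -7.
Step 2. [((x - 9) + 2) + 6 = -7] subtract 6: x sits inside (… + 6) ⇒ sub: (x - 9) + 2 = -13.
Step 3. [(x - 9) + 2 = -13] the outer +2 inverts by subtracting 2 ⇒ sub: x - 9 = -15.
Step 4. [x - 9 = -15] peel the -9: add 9 from each side, so sub: x = -6.

Answer: x ∈ {-6}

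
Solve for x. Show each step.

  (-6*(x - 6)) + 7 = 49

Step 1. [(-6*(x - 6)) + 7 = 49] subtract 7: x sits inside (… + 7), so sub: -6*(x - 6) = 42.
Step 2. [-6*(x - 6) = 42] LHS = -6·(…); ÷-6 both sides, so div: x - 6 = -7.
Step 3. [x - 6 = -7] peel the -6: add 6 from each side ⇒ sub: x = -1.

Answer: x ∈ {-1}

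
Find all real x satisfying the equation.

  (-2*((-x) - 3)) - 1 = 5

Step 1. [(-2*((-x) - 3)) - 1 = 5] add 1: x sits inside (… - 1), so sub: -2*((-x) - 3) = 6.
Step 2. [-2*((-x) - 3) = 6] -2·(inner) — divide through by -2 ⇒ div: (-x) - 3 = -3.
Step 3. [(-x) - 3 = -3] 3 comes off first (add 3). So sub: -x = 0.
Step 4. [-x = 0] leading − — multiply by −1 ⇒ neg: x = 0.

Answer: x ∈ {0}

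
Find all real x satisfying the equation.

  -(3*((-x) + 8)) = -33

Step 1. [-(3*((-x) + 8)) = -33] flip signs both sides, so neg: 3*((-x) + 8) = 33.
Step 2. [3*((-x) + 8) = 33] LHS = 3·(…); ÷3 both sides. So div: (-x) + 8 = 11.
Step 3. [(-x) + 8 = 11] subtract 8: x sits inside (… + 8). So sub: -x = 3.
Step 4. [-x = 3] flip signs both sides. So neg: x = -3.

Answer: x ∈ {-3}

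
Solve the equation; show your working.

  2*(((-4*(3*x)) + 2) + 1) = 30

Step 1. [2*(((-4*(3*x)) + 2) + 1) = 30] LHS = 2·(…); ÷2 both sides, so div: ((-4*(3*x)) + 2) + 1 = 15.
Step 2. [((-4*(3*x)) + 2) + 1 = 15] +1 is outermost — subtract 1 both sides. So sub: (-4*(3*x)) + 2 = 14.
Step 3. [(-4*(3*x)) + 2 = 14] 2 comes off first (subtract 2) ⇒ sub: -4*(3*x) = 12.
Step 4. [-4*(3*x) = 12] leading coefficient -4: divide by -4, so div: 3*x = -3.
Step 5. [3*x = -3] 3·(inner) — divide through by 3 ⇒ div: x = -1.

Answer: x ∈ {-1}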